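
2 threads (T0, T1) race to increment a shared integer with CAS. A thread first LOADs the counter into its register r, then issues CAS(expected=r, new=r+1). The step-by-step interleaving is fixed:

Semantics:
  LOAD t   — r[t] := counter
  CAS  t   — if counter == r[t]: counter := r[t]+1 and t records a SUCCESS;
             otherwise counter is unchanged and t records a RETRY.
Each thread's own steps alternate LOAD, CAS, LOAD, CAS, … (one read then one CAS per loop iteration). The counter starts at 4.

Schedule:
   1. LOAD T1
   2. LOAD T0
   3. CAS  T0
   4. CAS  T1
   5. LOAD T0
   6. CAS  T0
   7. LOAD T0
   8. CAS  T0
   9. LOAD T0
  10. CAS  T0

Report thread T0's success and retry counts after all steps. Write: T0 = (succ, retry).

1. LOAD T1 → mem=4 r[T1]=4 [LOAD]
2. LOAD T0 → mem=4 r[T0]=4 [LOAD]
3. CAS T0 → mem=5 r[T0]=4 [OK]
4. CAS T1 → mem=5 r[T1]=4 [RETRY]
5. LOAD T0 → mem=5 r[T0]=5 [LOAD]
6. CAS T0 → mem=6 r[T0]=5 [OK]
7. LOAD T0 → mem=6 r[T0]=6 [LOAD]
8. CAS T0 → mem=7 r[T0]=6 [OK]
9. LOAD T0 → mem=7 r[T0]=7 [LOAD]
10. CAS T0 → mem=8 r[T0]=7 [OK]

T0 = (4, 0)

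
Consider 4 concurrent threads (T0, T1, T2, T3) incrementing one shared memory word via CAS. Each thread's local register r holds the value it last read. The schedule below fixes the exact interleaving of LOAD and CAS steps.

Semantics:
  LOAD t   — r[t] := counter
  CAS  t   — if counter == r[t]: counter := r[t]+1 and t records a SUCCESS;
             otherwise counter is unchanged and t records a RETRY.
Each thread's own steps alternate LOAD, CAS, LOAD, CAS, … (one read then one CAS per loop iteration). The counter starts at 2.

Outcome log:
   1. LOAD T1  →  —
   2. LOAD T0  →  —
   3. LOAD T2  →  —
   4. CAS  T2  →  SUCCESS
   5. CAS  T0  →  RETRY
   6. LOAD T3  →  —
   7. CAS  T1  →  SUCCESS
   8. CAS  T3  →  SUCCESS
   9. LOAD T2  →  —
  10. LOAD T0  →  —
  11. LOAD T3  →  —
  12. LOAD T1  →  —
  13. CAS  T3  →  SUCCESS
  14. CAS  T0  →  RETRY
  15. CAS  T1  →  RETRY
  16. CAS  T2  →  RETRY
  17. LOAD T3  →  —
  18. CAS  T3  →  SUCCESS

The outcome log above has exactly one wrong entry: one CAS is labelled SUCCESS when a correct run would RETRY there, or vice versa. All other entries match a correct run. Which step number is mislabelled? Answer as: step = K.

Reference trace:
T1 LOAD — after: cnt=2, r=2 — load
T0 LOAD — after: cnt=2, r=2 — load
T2 LOAD — after: cnt=2, r=2 — load
T2 CAS — after: cnt=3, r=2 — ok
T0 CAS — after: cnt=3, r=2 — retry
T3 LOAD — after: cnt=3, r=3 — load
T1 CAS — after: cnt=3, r=2 — retry
T3 CAS — after: cnt=4, r=3 — ok
T2 LOAD — after: cnt=4, r=4 — load
T0 LOAD — after: cnt=4, r=4 — load
T3 LOAD — after: cnt=4, r=4 — load
T1 LOAD — after: cnt=4, r=4 — load
T3 CAS — after: cnt=5, r=4 — ok
T0 CAS — after: cnt=5, r=4 — retry
T1 CAS — after: cnt=5, r=4 — retry
T2 CAS — after: cnt=5, r=4 — retry
T3 LOAD — after: cnt=5, r=5 — load
T3 CAS — after: cnt=6, r=5 — ok
Flip is step 7.

step = 7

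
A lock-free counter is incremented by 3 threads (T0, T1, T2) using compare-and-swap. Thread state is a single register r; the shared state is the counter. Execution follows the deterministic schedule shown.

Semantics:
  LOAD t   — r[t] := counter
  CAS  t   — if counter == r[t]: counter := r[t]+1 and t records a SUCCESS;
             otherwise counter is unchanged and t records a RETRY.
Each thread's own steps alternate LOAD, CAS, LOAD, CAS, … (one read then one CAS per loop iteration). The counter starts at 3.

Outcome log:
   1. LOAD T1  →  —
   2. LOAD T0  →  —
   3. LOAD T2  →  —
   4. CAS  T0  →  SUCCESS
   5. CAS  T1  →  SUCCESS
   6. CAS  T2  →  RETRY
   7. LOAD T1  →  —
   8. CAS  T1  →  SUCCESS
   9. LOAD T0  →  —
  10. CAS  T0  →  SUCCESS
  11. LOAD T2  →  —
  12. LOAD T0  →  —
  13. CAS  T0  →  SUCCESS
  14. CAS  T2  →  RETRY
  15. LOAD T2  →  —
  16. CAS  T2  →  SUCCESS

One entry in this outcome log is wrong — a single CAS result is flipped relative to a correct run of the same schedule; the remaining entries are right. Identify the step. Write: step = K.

Re-executing:
1. LOAD T1 → mem=3 r[T1]=3 [LOAD]
2. LOAD T0 → mem=3 r[T0]=3 [LOAD]
3. LOAD T2 → mem=3 r[T2]=3 [LOAD]
4. CAS T0 → mem=4 r[T0]=3 [OK]
5. CAS T1 → mem=4 r[T1]=3 [RETRY]
6. CAS T2 → mem=4 r[T2]=3 [RETRY]
7. LOAD T1 → mem=4 r[T1]=4 [LOAD]
8. CAS T1 → mem=5 r[T1]=4 [OK]
9. LOAD T0 → mem=5 r[T0]=5 [LOAD]
10. CAS T0 → mem=6 r[T0]=5 [OK]
11. LOAD T2 → mem=6 r[T2]=6 [LOAD]
12. LOAD T0 → mem=6 r[T0]=6 [LOAD]
13. CAS T0 → mem=7 r[T0]=6 [OK]
14. CAS T2 → mem=7 r[T2]=6 [RETRY]
15. LOAD T2 → mem=7 r[T2]=7 [LOAD]
16. CAS T2 → mem=8 r[T2]=7 [OK]
Mismatch at 5.

step = 5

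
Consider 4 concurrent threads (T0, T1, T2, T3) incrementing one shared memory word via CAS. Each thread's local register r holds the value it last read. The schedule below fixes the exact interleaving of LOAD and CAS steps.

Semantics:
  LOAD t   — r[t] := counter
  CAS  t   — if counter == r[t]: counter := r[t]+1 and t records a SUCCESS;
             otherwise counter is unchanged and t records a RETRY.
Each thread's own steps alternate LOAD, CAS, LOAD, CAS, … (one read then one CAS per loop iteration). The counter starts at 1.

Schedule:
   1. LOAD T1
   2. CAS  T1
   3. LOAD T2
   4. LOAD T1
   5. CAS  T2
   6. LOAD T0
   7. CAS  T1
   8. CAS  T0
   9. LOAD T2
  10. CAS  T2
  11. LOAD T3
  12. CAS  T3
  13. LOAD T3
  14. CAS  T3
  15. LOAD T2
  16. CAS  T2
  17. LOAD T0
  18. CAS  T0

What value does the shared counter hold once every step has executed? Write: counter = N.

counter = 9

T1 LOAD — after: cnt=1, r=1 — load
T1 CAS — after: cnt=2, r=1 — ok
T2 LOAD — after: cnt=2, r=2 — load
T1 LOAD — after: cnt=2, r=2 — load
T2 CAS — after: cnt=3, r=2 — ok
T0 LOAD — after: cnt=3, r=3 — load
T1 CAS — after: cnt=3, r=2 — retry
T0 CAS — after: cnt=4, r=3 — ok
T2 LOAD — after: cnt=4, r=4 — load
T2 CAS — after: cnt=5, r=4 — ok
T3 LOAD — after: cnt=5, r=5 — load
T3 CAS — after: cnt=6, r=5 — ok
T3 LOAD — after: cnt=6, r=6 — load
T3 CAS — after: cnt=7, r=6 — ok
T2 LOAD — after: cnt=7, r=7 — load
T2 CAS — after: cnt=8, r=7 — ok
T0 LOAD — after: cnt=8, r=8 — load
T0 CAS — after: cnt=9, r=8 — ok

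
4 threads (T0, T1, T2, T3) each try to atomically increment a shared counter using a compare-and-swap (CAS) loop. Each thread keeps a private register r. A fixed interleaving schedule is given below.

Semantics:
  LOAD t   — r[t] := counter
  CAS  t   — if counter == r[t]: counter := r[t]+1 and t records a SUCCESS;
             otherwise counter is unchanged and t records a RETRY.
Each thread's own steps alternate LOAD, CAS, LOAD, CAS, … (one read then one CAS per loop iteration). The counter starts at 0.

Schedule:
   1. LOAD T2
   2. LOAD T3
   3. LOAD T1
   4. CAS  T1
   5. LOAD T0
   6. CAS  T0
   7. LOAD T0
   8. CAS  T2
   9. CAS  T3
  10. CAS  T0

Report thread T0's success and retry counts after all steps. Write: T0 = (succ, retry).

1. LOAD T2 → mem=0 r[T2]=0 [LOAD]
2. LOAD T3 → mem=0 r[T3]=0 [LOAD]
3. LOAD T1 → mem=0 r[T1]=0 [LOAD]
4. CAS T1 → mem=1 r[T1]=0 [OK]
5. LOAD T0 → mem=1 r[T0]=1 [LOAD]
6. CAS T0 → mem=2 r[T0]=1 [OK]
7. LOAD T0 → mem=2 r[T0]=2 [LOAD]
8. CAS T2 → mem=2 r[T2]=0 [RETRY]
9. CAS T3 → mem=2 r[T3]=0 [RETRY]
10. CAS T0 → mem=3 r[T0]=2 [OK]

T0 = (2, 0)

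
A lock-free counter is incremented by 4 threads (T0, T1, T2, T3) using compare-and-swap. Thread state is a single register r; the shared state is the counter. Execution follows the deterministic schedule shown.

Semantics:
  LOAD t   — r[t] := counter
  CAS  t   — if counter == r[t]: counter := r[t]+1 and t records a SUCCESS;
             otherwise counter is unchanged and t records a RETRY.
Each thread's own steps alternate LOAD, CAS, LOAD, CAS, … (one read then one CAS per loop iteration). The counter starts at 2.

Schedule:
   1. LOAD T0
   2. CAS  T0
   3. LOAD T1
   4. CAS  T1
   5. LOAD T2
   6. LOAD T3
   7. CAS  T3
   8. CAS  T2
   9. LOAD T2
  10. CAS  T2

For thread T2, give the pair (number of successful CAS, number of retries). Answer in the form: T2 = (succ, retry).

step 1: T0 LOAD ⇒ load; ctr=2 reg=2
step 2: T0 CAS ⇒ ok; ctr=3 reg=2
step 3: T1 LOAD ⇒ load; ctr=3 reg=3
step 4: T1 CAS ⇒ ok; ctr=4 reg=3
step 5: T2 LOAD ⇒ load; ctr=4 reg=4
step 6: T3 LOAD ⇒ load; ctr=4 reg=4
step 7: T3 CAS ⇒ ok; ctr=5 reg=4
step 8: T2 CAS ⇒ retry; ctr=5 reg=4
step 9: T2 LOAD ⇒ load; ctr=5 reg=5
step 10: T2 CAS ⇒ ok; ctr=6 reg=5

T2 = (1, 1)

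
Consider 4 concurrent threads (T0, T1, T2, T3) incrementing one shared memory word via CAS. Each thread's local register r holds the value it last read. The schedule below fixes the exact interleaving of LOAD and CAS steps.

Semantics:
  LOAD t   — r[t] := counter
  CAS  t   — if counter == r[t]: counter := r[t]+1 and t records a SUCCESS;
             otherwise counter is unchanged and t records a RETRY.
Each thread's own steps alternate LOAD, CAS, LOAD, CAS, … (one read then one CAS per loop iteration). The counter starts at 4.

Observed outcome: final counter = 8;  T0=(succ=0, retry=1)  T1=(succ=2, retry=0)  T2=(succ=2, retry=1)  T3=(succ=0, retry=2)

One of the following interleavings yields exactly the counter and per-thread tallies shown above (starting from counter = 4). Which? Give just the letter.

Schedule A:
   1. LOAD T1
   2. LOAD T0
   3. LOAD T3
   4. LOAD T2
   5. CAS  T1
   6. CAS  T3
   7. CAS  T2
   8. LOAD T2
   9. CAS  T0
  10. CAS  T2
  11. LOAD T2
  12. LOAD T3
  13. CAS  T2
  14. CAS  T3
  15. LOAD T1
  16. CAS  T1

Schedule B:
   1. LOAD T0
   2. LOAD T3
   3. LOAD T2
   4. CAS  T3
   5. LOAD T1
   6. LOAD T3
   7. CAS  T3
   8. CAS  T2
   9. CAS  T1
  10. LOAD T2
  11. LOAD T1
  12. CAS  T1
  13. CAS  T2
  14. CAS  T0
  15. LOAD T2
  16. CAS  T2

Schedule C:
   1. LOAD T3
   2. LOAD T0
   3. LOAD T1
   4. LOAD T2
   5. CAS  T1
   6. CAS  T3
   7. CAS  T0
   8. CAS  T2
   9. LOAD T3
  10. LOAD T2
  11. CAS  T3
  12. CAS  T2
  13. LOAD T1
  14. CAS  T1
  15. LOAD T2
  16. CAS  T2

Tracing schedule A:
#1 T1 reads 4
#2 T0 reads 4
#3 T3 reads 4
#4 T2 reads 4
#5 T1 CAS(4→5) writes; counter now 5
#6 T3 CAS(4→5) fails; counter now 5
#7 T2 CAS(4→5) fails; counter now 5
#8 T2 reads 5
#9 T0 CAS(4→5) fails; counter now 5
#10 T2 CAS(5→6) writes; counter now 6
#11 T2 reads 6
#12 T3 reads 6
#13 T2 CAS(6→7) writes; counter now 7
#14 T3 CAS(6→7) fails; counter now 7
#15 T1 reads 7
#16 T1 CAS(7→8) writes; counter now 8

A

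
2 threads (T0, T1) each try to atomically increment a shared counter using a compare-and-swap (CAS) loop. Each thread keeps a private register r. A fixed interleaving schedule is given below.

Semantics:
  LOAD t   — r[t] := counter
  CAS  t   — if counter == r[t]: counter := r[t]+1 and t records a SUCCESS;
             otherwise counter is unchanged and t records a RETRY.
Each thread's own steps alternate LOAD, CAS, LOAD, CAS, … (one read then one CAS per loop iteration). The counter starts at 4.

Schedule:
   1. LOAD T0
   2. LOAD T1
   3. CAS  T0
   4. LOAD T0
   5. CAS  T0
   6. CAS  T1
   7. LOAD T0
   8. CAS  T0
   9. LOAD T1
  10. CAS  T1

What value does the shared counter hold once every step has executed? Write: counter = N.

counter = 8

T0 LOAD — after: cnt=4, r=4 — load
T1 LOAD — after: cnt=4, r=4 — load
T0 CAS — after: cnt=5, r=4 — ok
T0 LOAD — after: cnt=5, r=5 — load
T0 CAS — after: cnt=6, r=5 — ok
T1 CAS — after: cnt=6, r=4 — retry
T0 LOAD — after: cnt=6, r=6 — load
T0 CAS — after: cnt=7, r=6 — ok
T1 LOAD — after: cnt=7, r=7 — load
T1 CAS — after: cnt=8, r=7 — ok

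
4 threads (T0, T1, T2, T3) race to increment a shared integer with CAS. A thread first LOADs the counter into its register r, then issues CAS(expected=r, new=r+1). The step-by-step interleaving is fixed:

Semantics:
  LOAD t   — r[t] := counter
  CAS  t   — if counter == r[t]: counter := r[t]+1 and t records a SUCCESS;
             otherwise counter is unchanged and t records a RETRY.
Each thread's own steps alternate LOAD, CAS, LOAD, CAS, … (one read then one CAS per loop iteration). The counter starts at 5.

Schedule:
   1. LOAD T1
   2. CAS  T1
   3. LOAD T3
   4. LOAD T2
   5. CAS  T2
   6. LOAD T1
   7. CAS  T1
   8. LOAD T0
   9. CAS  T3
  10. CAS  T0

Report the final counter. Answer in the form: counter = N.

counter = 9

#1 T1 reads 5
#2 T1 CAS(5→6) writes; counter now 6
#3 T3 reads 6
#4 T2 reads 6
#5 T2 CAS(6→7) writes; counter now 7
#6 T1 reads 7
#7 T1 CAS(7→8) writes; counter now 8
#8 T0 reads 8
#9 T3 CAS(6→7) fails; counter now 8
#10 T0 CAS(8→9) writes; counter now 9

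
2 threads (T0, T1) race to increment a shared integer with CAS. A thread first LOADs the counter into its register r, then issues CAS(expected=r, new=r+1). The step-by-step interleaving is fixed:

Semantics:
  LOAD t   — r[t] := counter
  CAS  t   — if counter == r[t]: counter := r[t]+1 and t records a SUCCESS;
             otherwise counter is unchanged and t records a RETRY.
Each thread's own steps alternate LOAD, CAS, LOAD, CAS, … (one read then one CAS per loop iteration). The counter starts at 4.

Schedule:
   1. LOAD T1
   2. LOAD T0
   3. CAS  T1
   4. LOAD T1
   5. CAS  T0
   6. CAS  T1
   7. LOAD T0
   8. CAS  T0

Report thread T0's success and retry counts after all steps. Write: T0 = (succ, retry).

step 1: T1 LOAD ⇒ load; ctr=4 reg=4
step 2: T0 LOAD ⇒ load; ctr=4 reg=4
step 3: T1 CAS ⇒ ok; ctr=5 reg=4
step 4: T1 LOAD ⇒ load; ctr=5 reg=5
step 5: T0 CAS ⇒ retry; ctr=5 reg=4
step 6: T1 CAS ⇒ ok; ctr=6 reg=5
step 7: T0 LOAD ⇒ load; ctr=6 reg=6
step 8: T0 CAS ⇒ ok; ctr=7 reg=6

T0 = (1, 1)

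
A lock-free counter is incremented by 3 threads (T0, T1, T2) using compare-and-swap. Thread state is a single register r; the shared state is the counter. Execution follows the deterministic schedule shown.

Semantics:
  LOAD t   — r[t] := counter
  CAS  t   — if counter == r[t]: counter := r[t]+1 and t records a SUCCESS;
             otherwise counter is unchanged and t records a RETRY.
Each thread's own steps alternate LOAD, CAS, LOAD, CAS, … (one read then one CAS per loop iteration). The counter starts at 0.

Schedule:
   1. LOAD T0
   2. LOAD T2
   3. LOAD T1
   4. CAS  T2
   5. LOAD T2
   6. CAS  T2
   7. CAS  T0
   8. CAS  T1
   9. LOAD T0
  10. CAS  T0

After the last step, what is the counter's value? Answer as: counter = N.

counter = 3

#1 T0 reads 0
#2 T2 reads 0
#3 T1 reads 0
#4 T2 CAS(0→1) writes; counter now 1
#5 T2 reads 1
#6 T2 CAS(1→2) writes; counter now 2
#7 T0 CAS(0→1) fails; counter now 2
#8 T1 CAS(0→1) fails; counter now 2
#9 T0 reads 2
#10 T0 CAS(2→3) writes; counter now 3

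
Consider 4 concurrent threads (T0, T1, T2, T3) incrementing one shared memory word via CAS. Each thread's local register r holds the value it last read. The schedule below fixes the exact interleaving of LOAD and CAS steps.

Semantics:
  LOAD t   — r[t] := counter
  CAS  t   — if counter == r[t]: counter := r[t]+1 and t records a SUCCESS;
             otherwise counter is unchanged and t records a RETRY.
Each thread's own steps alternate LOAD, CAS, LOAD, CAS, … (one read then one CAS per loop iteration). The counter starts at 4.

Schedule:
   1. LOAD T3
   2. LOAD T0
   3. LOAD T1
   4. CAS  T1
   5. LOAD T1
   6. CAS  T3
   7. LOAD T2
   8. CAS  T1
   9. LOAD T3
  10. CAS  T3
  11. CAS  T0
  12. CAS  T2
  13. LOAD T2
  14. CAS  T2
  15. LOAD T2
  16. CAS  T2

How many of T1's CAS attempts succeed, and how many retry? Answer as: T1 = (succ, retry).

#1 T3 reads 4
#2 T0 reads 4
#3 T1 reads 4
#4 T1 CAS(4→5) writes; counter now 5
#5 T1 reads 5
#6 T3 CAS(4→5) fails; counter now 5
#7 T2 reads 5
#8 T1 CAS(5→6) writes; counter now 6
#9 T3 reads 6
#10 T3 CAS(6→7) writes; counter now 7
#11 T0 CAS(4→5) fails; counter now 7
#12 T2 CAS(5→6) fails; counter now 7
#13 T2 reads 7
#14 T2 CAS(7→8) writes; counter now 8
#15 T2 reads 8
#16 T2 CAS(8→9) writes; counter now 9

T1 = (2, 0)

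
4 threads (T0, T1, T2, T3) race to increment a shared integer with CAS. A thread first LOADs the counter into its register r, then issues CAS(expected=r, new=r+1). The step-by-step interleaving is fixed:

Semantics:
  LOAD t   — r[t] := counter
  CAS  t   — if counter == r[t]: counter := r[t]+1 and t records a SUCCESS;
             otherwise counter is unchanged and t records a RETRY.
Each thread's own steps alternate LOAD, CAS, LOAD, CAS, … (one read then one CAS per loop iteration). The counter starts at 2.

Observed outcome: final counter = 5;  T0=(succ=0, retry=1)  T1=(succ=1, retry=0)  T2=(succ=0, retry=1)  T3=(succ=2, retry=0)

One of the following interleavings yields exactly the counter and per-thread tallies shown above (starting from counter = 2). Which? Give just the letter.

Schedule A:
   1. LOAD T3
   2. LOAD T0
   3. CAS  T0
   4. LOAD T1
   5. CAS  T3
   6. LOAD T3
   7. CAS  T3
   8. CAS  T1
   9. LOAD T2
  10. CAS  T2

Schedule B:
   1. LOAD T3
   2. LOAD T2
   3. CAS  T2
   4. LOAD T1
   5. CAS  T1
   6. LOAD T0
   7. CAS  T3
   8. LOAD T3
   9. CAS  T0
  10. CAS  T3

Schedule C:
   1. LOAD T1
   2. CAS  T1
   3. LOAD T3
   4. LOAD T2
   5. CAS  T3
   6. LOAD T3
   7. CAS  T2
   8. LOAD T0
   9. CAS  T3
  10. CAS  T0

Run C:
T1 LOAD — after: cnt=2, r=2 — load
T1 CAS — after: cnt=3, r=2 — ok
T3 LOAD — after: cnt=3, r=3 — load
T2 LOAD — after: cnt=3, r=3 — load
T3 CAS — after: cnt=4, r=3 — ok
T3 LOAD — after: cnt=4, r=4 — load
T2 CAS — after: cnt=4, r=3 — retry
T0 LOAD — after: cnt=4, r=4 — load
T3 CAS — after: cnt=5, r=4 — ok
T0 CAS — after: cnt=5, r=4 — retry

C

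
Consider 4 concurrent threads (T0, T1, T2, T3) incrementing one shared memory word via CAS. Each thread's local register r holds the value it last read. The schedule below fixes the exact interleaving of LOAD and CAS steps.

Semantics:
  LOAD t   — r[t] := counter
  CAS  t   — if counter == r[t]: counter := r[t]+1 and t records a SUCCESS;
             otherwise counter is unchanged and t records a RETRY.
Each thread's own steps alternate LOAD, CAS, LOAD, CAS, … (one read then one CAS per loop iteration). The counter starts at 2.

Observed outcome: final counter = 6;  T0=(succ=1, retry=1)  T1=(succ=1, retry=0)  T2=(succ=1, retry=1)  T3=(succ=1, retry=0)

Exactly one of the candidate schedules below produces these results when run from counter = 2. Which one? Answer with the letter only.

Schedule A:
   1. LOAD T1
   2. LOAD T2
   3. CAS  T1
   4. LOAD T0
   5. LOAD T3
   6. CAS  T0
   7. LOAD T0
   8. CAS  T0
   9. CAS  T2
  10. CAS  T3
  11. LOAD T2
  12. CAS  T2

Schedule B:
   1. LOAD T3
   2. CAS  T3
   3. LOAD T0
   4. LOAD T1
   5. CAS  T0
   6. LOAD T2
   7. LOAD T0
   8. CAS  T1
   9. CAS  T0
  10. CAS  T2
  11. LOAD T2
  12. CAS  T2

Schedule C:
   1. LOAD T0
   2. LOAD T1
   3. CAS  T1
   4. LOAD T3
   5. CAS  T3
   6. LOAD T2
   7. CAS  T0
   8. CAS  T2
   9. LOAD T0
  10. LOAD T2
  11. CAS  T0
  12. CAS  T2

Simulating candidate C:
   1) LOAD T0:  M=2  r_T0=2
   2) LOAD T1:  M=2  r_T1=2
   3) CAS  T1:  M=3  r_T1=2 ✓
   4) LOAD T3:  M=3  r_T3=3
   5) CAS  T3:  M=4  r_T3=3 ✓
   6) LOAD T2:  M=4  r_T2=4
   7) CAS  T0:  M=4  r_T0=2 ✗
   8) CAS  T2:  M=5  r_T2=4 ✓
   9) LOAD T0:  M=5  r_T0=5
  10) LOAD T2:  M=5  r_T2=5
  11) CAS  T0:  M=6  r_T0=5 ✓
  12) CAS  T2:  M=6  r_T2=5 ✗

C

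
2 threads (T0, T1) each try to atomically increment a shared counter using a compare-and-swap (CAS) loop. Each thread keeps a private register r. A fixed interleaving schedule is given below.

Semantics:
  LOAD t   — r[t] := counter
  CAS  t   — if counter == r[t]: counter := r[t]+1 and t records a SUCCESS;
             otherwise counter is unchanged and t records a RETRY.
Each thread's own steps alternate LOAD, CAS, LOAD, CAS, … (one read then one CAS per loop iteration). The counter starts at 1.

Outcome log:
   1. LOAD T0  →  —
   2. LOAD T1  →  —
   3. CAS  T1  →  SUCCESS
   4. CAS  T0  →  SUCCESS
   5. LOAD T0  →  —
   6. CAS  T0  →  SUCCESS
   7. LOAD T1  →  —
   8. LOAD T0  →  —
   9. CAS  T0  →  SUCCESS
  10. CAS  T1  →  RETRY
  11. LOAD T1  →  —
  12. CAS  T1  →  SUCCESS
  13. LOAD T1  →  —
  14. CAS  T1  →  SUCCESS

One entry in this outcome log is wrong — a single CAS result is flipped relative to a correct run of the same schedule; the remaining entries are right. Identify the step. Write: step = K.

step = 4

Reference trace:
#1 T0 reads 1
#2 T1 reads 1
#3 T1 CAS(1→2) writes; counter now 2
#4 T0 CAS(1→2) fails; counter now 2
#5 T0 reads 2
#6 T0 CAS(2→3) writes; counter now 3
#7 T1 reads 3
#8 T0 reads 3
#9 T0 CAS(3→4) writes; counter now 4
#10 T1 CAS(3→4) fails; counter now 4
#11 T1 reads 4
#12 T1 CAS(4→5) writes; counter now 5
#13 T1 reads 5
#14 T1 CAS(5→6) writes; counter now 6
Log disagrees first at step 4.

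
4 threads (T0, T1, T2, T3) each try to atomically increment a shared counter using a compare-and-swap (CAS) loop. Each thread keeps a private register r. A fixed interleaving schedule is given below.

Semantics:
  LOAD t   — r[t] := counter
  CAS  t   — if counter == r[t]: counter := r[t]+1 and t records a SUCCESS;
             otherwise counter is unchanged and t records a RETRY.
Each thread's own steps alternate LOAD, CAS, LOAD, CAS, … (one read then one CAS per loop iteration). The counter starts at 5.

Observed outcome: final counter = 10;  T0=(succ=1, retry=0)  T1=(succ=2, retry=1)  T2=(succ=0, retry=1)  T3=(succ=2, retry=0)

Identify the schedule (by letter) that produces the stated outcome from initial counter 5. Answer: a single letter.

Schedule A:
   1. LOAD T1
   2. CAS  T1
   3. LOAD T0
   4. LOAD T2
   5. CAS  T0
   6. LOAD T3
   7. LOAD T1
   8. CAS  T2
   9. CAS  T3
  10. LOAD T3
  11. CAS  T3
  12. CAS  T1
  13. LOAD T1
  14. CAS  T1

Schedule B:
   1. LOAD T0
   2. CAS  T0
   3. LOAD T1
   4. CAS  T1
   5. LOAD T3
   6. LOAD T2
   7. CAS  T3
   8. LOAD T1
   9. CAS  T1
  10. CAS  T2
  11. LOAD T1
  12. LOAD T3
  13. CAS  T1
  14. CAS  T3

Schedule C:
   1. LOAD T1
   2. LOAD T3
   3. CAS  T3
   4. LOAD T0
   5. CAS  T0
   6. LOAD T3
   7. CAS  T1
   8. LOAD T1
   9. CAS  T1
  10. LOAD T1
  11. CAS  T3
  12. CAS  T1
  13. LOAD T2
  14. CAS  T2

A

Simulating candidate A:
1. LOAD T1 → mem=5 r[T1]=5 [LOAD]
2. CAS T1 → mem=6 r[T1]=5 [OK]
3. LOAD T0 → mem=6 r[T0]=6 [LOAD]
4. LOAD T2 → mem=6 r[T2]=6 [LOAD]
5. CAS T0 → mem=7 r[T0]=6 [OK]
6. LOAD T3 → mem=7 r[T3]=7 [LOAD]
7. LOAD T1 → mem=7 r[T1]=7 [LOAD]
8. CAS T2 → mem=7 r[T2]=6 [RETRY]
9. CAS T3 → mem=8 r[T3]=7 [OK]
10. LOAD T3 → mem=8 r[T3]=8 [LOAD]
11. CAS T3 → mem=9 r[T3]=8 [OK]
12. CAS T1 → mem=9 r[T1]=7 [RETRY]
13. LOAD T1 → mem=9 r[T1]=9 [LOAD]
14. CAS T1 → mem=10 r[T1]=9 [OK]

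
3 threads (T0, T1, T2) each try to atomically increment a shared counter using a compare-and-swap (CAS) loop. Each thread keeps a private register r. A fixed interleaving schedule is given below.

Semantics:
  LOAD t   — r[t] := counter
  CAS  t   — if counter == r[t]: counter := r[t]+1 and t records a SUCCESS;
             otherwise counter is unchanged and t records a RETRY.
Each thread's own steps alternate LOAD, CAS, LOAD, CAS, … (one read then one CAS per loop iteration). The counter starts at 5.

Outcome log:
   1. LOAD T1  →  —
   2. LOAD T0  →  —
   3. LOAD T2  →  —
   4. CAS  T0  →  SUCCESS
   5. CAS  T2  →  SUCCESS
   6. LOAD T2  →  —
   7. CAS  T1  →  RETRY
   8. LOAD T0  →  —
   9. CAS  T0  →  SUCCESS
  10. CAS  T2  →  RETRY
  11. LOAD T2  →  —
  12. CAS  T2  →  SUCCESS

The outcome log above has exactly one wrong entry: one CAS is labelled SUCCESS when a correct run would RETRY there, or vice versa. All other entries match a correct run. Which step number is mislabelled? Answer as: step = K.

Reference trace:
step 1: T1 LOAD ⇒ load; ctr=5 reg=5
step 2: T0 LOAD ⇒ load; ctr=5 reg=5
step 3: T2 LOAD ⇒ load; ctr=5 reg=5
step 4: T0 CAS ⇒ ok; ctr=6 reg=5
step 5: T2 CAS ⇒ retry; ctr=6 reg=5
step 6: T2 LOAD ⇒ load; ctr=6 reg=6
step 7: T1 CAS ⇒ retry; ctr=6 reg=5
step 8: T0 LOAD ⇒ load; ctr=6 reg=6
step 9: T0 CAS ⇒ ok; ctr=7 reg=6
step 10: T2 CAS ⇒ retry; ctr=7 reg=6
step 11: T2 LOAD ⇒ load; ctr=7 reg=7
step 12: T2 CAS ⇒ ok; ctr=8 reg=7
Flip is step 5.

step = 5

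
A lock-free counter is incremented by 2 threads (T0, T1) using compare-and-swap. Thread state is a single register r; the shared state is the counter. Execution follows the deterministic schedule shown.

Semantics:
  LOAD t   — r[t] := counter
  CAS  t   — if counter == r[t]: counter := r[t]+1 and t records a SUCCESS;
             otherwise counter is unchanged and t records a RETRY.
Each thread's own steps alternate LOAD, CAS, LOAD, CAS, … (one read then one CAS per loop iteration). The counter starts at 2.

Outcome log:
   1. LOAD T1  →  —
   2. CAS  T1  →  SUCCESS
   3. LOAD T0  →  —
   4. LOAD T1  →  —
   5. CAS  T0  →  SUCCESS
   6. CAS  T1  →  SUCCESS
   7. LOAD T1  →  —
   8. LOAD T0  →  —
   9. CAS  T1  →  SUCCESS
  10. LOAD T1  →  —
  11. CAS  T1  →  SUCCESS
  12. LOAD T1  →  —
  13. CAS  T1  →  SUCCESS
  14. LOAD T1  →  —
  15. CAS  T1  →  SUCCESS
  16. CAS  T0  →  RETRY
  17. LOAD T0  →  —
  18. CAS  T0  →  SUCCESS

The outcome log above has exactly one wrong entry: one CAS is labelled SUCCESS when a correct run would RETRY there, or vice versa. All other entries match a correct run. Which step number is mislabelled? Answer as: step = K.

step = 6

Correct run:
   1) LOAD T1:  M=2  r_T1=2
   2) CAS  T1:  M=3  r_T1=2 ✓
   3) LOAD T0:  M=3  r_T0=3
   4) LOAD T1:  M=3  r_T1=3
   5) CAS  T0:  M=4  r_T0=3 ✓
   6) CAS  T1:  M=4  r_T1=3 ✗
   7) LOAD T1:  M=4  r_T1=4
   8) LOAD T0:  M=4  r_T0=4
   9) CAS  T1:  M=5  r_T1=4 ✓
  10) LOAD T1:  M=5  r_T1=5
  11) CAS  T1:  M=6  r_T1=5 ✓
  12) LOAD T1:  M=6  r_T1=6
  13) CAS  T1:  M=7  r_T1=6 ✓
  14) LOAD T1:  M=7  r_T1=7
  15) CAS  T1:  M=8  r_T1=7 ✓
  16) CAS  T0:  M=8  r_T0=4 ✗
  17) LOAD T0:  M=8  r_T0=8
  18) CAS  T0:  M=9  r_T0=8 ✓
Log disagrees first at step 6.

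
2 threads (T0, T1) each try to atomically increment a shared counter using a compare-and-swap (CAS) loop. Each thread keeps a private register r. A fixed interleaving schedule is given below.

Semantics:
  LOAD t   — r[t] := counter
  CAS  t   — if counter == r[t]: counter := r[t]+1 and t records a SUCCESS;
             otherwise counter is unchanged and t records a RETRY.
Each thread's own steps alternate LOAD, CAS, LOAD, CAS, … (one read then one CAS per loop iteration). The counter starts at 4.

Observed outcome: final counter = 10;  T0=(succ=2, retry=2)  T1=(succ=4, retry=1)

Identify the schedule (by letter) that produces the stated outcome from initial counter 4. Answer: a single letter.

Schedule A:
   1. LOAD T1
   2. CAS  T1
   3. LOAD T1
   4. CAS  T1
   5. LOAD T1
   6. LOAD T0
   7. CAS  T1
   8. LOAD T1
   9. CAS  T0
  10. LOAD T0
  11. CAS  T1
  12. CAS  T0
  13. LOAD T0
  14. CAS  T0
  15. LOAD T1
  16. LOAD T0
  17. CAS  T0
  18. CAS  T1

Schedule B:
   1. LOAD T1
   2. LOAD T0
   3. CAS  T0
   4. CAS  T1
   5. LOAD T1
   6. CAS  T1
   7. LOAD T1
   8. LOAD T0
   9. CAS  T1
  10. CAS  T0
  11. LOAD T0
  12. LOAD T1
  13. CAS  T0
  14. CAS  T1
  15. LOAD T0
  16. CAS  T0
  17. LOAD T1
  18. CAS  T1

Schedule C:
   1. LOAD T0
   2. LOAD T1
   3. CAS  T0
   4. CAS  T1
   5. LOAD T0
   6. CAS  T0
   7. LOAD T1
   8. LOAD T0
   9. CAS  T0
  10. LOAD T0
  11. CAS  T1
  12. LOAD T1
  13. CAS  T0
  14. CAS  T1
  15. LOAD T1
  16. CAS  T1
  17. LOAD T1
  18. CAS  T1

A

Tracing schedule A:
1. LOAD T1 → mem=4 r[T1]=4 [LOAD]
2. CAS T1 → mem=5 r[T1]=4 [OK]
3. LOAD T1 → mem=5 r[T1]=5 [LOAD]
4. CAS T1 → mem=6 r[T1]=5 [OK]
5. LOAD T1 → mem=6 r[T1]=6 [LOAD]
6. LOAD T0 → mem=6 r[T0]=6 [LOAD]
7. CAS T1 → mem=7 r[T1]=6 [OK]
8. LOAD T1 → mem=7 r[T1]=7 [LOAD]
9. CAS T0 → mem=7 r[T0]=6 [RETRY]
10. LOAD T0 → mem=7 r[T0]=7 [LOAD]
11. CAS T1 → mem=8 r[T1]=7 [OK]
12. CAS T0 → mem=8 r[T0]=7 [RETRY]
13. LOAD T0 → mem=8 r[T0]=8 [LOAD]
14. CAS T0 → mem=9 r[T0]=8 [OK]
15. LOAD T1 → mem=9 r[T1]=9 [LOAD]
16. LOAD T0 → mem=9 r[T0]=9 [LOAD]
17. CAS T0 → mem=10 r[T0]=9 [OK]
18. CAS T1 → mem=10 r[T1]=9 [RETRY]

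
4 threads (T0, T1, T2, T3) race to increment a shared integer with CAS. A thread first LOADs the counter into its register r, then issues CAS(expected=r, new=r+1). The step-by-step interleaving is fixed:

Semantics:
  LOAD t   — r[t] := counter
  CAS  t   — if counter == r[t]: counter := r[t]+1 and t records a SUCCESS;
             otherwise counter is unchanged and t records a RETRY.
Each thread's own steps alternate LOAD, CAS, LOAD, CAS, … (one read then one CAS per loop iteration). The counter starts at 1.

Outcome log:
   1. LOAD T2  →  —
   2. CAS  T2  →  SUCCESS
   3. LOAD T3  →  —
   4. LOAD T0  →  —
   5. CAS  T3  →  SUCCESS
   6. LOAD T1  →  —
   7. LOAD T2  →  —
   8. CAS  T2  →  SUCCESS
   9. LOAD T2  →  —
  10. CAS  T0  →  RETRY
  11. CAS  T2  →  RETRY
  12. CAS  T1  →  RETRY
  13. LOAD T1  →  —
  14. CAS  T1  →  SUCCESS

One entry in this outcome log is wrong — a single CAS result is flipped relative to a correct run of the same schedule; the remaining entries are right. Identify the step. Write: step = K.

Reference trace:
1. LOAD T2 → mem=1 r[T2]=1 [LOAD]
2. CAS T2 → mem=2 r[T2]=1 [OK]
3. LOAD T3 → mem=2 r[T3]=2 [LOAD]
4. LOAD T0 → mem=2 r[T0]=2 [LOAD]
5. CAS T3 → mem=3 r[T3]=2 [OK]
6. LOAD T1 → mem=3 r[T1]=3 [LOAD]
7. LOAD T2 → mem=3 r[T2]=3 [LOAD]
8. CAS T2 → mem=4 r[T2]=3 [OK]
9. LOAD T2 → mem=4 r[T2]=4 [LOAD]
10. CAS T0 → mem=4 r[T0]=2 [RETRY]
11. CAS T2 → mem=5 r[T2]=4 [OK]
12. CAS T1 → mem=5 r[T1]=3 [RETRY]
13. LOAD T1 → mem=5 r[T1]=5 [LOAD]
14. CAS T1 → mem=6 r[T1]=5 [OK]
Log disagrees first at step 11.

step = 11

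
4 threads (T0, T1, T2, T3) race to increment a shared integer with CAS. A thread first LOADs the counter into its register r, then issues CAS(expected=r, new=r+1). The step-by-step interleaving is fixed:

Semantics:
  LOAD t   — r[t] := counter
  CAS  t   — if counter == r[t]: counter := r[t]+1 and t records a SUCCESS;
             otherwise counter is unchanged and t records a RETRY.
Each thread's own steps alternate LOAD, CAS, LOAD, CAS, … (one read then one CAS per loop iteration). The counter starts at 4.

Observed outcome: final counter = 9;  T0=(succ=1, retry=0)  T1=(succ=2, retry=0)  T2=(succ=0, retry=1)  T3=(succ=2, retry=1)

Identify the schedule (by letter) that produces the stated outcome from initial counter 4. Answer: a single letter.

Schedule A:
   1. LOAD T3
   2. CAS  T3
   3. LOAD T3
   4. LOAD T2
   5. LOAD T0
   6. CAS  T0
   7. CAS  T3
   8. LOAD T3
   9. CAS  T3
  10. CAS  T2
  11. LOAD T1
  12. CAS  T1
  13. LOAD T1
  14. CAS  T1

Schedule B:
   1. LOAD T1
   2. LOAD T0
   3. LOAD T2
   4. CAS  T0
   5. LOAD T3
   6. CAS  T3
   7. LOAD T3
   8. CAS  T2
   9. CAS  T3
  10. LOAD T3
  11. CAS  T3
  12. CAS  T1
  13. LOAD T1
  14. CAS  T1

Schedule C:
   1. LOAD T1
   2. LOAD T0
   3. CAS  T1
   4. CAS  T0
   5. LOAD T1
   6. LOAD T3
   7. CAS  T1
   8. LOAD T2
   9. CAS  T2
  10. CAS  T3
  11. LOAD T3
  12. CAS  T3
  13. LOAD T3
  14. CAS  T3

A

Run A:
step 1: T3 LOAD ⇒ load; ctr=4 reg=4
step 2: T3 CAS ⇒ ok; ctr=5 reg=4
step 3: T3 LOAD ⇒ load; ctr=5 reg=5
step 4: T2 LOAD ⇒ load; ctr=5 reg=5
step 5: T0 LOAD ⇒ load; ctr=5 reg=5
step 6: T0 CAS ⇒ ok; ctr=6 reg=5
step 7: T3 CAS ⇒ retry; ctr=6 reg=5
step 8: T3 LOAD ⇒ load; ctr=6 reg=6
step 9: T3 CAS ⇒ ok; ctr=7 reg=6
step 10: T2 CAS ⇒ retry; ctr=7 reg=5
step 11: T1 LOAD ⇒ load; ctr=7 reg=7
step 12: T1 CAS ⇒ ok; ctr=8 reg=7
step 13: T1 LOAD ⇒ load; ctr=8 reg=8
step 14: T1 CAS ⇒ ok; ctr=9 reg=8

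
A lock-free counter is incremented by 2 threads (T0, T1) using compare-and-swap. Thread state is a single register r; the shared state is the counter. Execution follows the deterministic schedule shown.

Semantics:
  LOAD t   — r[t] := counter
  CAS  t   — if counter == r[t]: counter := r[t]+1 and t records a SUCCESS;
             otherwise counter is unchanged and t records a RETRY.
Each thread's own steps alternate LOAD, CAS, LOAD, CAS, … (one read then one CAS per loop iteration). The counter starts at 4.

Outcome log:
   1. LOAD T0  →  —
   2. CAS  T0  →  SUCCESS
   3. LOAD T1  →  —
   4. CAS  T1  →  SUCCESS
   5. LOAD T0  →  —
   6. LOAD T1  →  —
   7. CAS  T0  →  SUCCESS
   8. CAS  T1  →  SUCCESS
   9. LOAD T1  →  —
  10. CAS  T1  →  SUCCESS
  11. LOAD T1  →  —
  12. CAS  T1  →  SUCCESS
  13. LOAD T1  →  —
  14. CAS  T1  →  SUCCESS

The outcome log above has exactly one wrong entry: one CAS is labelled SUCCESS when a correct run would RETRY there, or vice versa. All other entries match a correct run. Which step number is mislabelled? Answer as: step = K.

step = 8

Correct run:
T0 LOAD — after: cnt=4, r=4 — load
T0 CAS — after: cnt=5, r=4 — ok
T1 LOAD — after: cnt=5, r=5 — load
T1 CAS — after: cnt=6, r=5 — ok
T0 LOAD — after: cnt=6, r=6 — load
T1 LOAD — after: cnt=6, r=6 — load
T0 CAS — after: cnt=7, r=6 — ok
T1 CAS — after: cnt=7, r=6 — retry
T1 LOAD — after: cnt=7, r=7 — load
T1 CAS — after: cnt=8, r=7 — ok
T1 LOAD — after: cnt=8, r=8 — load
T1 CAS — after: cnt=9, r=8 — ok
T1 LOAD — after: cnt=9, r=9 — load
T1 CAS — after: cnt=10, r=9 — ok
Log disagrees first at step 8.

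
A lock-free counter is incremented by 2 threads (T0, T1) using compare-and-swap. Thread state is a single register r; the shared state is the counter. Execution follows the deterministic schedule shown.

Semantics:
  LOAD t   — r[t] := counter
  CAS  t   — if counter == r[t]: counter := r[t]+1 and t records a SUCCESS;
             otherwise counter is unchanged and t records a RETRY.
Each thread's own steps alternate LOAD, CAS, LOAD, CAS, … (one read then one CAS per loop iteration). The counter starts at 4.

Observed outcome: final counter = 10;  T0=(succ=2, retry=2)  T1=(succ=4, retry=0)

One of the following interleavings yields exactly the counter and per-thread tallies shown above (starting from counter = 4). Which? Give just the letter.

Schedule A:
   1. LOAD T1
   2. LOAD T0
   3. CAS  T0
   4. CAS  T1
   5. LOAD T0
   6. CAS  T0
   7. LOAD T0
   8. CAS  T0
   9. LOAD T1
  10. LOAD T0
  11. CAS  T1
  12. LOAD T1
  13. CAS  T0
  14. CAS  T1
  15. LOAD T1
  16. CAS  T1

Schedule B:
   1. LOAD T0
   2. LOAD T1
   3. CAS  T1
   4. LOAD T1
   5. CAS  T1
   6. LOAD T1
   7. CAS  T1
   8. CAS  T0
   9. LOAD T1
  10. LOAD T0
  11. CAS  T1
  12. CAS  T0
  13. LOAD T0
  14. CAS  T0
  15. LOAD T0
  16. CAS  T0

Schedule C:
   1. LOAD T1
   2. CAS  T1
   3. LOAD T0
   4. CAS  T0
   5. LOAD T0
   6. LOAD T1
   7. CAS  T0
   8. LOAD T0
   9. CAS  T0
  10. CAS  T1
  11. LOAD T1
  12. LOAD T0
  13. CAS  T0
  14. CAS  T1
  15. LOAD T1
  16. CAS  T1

B

Tracing schedule B:
1. LOAD T0 → mem=4 r[T0]=4 [LOAD]
2. LOAD T1 → mem=4 r[T1]=4 [LOAD]
3. CAS T1 → mem=5 r[T1]=4 [OK]
4. LOAD T1 → mem=5 r[T1]=5 [LOAD]
5. CAS T1 → mem=6 r[T1]=5 [OK]
6. LOAD T1 → mem=6 r[T1]=6 [LOAD]
7. CAS T1 → mem=7 r[T1]=6 [OK]
8. CAS T0 → mem=7 r[T0]=4 [RETRY]
9. LOAD T1 → mem=7 r[T1]=7 [LOAD]
10. LOAD T0 → mem=7 r[T0]=7 [LOAD]
11. CAS T1 → mem=8 r[T1]=7 [OK]
12. CAS T0 → mem=8 r[T0]=7 [RETRY]
13. LOAD T0 → mem=8 r[T0]=8 [LOAD]
14. CAS T0 → mem=9 r[T0]=8 [OK]
15. LOAD T0 → mem=9 r[T0]=9 [LOAD]
16. CAS T0 → mem=10 r[T0]=9 [OK]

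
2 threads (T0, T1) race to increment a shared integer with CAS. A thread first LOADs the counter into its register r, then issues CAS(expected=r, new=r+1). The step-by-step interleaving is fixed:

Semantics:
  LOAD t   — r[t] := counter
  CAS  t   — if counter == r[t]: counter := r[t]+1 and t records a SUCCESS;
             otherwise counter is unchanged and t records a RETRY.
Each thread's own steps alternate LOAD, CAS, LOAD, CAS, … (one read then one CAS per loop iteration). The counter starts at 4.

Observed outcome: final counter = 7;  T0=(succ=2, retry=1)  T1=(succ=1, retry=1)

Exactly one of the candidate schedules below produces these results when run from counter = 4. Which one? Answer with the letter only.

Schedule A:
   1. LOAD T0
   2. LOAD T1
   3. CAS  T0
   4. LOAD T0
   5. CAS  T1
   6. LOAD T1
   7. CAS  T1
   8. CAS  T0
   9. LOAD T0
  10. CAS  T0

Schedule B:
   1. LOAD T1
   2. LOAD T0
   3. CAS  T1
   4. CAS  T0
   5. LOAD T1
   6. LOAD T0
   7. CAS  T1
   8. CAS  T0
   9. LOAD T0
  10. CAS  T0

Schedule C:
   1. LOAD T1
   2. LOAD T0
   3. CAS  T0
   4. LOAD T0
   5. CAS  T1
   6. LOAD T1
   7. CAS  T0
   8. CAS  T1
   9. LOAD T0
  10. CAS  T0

Simulating candidate A:
#1 T0 reads 4
#2 T1 reads 4
#3 T0 CAS(4→5) writes; counter now 5
#4 T0 reads 5
#5 T1 CAS(4→5) fails; counter now 5
#6 T1 reads 5
#7 T1 CAS(5→6) writes; counter now 6
#8 T0 CAS(5→6) fails; counter now 6
#9 T0 reads 6
#10 T0 CAS(6→7) writes; counter now 7

A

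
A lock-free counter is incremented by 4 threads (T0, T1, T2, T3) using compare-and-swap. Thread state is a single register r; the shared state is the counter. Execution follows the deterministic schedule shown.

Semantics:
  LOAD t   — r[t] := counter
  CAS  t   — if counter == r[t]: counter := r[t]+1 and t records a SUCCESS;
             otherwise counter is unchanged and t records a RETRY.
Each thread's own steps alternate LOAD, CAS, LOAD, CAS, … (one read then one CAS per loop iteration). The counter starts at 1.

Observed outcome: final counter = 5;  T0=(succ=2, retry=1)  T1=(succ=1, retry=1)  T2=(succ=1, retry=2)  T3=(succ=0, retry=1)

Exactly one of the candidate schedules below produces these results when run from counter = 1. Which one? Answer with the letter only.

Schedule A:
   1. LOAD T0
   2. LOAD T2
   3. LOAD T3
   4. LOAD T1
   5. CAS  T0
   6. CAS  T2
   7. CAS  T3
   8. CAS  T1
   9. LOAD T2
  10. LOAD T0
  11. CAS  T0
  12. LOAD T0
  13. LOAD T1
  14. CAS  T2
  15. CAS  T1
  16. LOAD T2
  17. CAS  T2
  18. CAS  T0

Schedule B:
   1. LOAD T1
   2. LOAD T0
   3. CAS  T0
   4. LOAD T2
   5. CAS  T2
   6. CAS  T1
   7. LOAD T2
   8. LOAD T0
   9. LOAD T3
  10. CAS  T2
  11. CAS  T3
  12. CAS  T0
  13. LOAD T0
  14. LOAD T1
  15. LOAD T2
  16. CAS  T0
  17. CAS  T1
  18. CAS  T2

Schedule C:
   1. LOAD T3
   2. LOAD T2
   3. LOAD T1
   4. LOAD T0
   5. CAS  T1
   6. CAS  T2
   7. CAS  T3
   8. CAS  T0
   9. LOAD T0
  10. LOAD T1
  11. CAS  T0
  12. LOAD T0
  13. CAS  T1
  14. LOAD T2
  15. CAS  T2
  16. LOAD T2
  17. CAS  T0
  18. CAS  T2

Simulating candidate A:
T0 LOAD — after: cnt=1, r=1 — load
T2 LOAD — after: cnt=1, r=1 — load
T3 LOAD — after: cnt=1, r=1 — load
T1 LOAD — after: cnt=1, r=1 — load
T0 CAS — after: cnt=2, r=1 — ok
T2 CAS — after: cnt=2, r=1 — retry
T3 CAS — after: cnt=2, r=1 — retry
T1 CAS — after: cnt=2, r=1 — retry
T2 LOAD — after: cnt=2, r=2 — load
T0 LOAD — after: cnt=2, r=2 — load
T0 CAS — after: cnt=3, r=2 — ok
T0 LOAD — after: cnt=3, r=3 — load
T1 LOAD — after: cnt=3, r=3 — load
T2 CAS — after: cnt=3, r=2 — retry
T1 CAS — after: cnt=4, r=3 — ok
T2 LOAD — after: cnt=4, r=4 — load
T2 CAS — after: cnt=5, r=4 — ok
T0 CAS — after: cnt=5, r=3 — retry

A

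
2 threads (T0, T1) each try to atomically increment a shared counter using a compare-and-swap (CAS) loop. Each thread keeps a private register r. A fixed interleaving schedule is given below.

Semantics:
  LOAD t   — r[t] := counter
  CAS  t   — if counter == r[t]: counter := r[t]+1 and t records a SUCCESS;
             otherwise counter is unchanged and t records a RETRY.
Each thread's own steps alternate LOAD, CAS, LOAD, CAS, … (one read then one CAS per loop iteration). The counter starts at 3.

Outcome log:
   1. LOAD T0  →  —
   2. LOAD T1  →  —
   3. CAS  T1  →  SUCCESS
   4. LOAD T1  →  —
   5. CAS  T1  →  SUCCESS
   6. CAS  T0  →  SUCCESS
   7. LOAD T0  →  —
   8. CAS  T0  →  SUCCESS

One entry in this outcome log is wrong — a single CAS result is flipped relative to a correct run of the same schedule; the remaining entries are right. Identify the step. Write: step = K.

step = 6

Reference trace:
1. LOAD T0 → mem=3 r[T0]=3 [LOAD]
2. LOAD T1 → mem=3 r[T1]=3 [LOAD]
3. CAS T1 → mem=4 r[T1]=3 [OK]
4. LOAD T1 → mem=4 r[T1]=4 [LOAD]
5. CAS T1 → mem=5 r[T1]=4 [OK]
6. CAS T0 → mem=5 r[T0]=3 [RETRY]
7. LOAD T0 → mem=5 r[T0]=5 [LOAD]
8. CAS T0 → mem=6 r[T0]=5 [OK]
Log disagrees first at step 6.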